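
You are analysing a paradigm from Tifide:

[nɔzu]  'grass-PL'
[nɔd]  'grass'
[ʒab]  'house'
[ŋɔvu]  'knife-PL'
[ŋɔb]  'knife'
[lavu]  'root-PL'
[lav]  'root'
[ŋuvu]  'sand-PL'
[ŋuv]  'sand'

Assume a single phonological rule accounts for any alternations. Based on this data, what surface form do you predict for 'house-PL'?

The stem for 'knife' ends in [v] in [ŋɔvu] but [b] in [ŋɔb].
The stem 'root' ([lavu], [lav]) shows [v] unchanged in both environments, so [v] cannot be basic with [b] derived in isolation.
Therefore /b/ is basic and [v] is derived by intervocalic spirantization (voiced stops become fricatives between vowels).
The one attested form of 'house', [ʒab], shows underlying /ʒab/. Applying the same rule between vowels gives [ʒavu].

[ʒavu]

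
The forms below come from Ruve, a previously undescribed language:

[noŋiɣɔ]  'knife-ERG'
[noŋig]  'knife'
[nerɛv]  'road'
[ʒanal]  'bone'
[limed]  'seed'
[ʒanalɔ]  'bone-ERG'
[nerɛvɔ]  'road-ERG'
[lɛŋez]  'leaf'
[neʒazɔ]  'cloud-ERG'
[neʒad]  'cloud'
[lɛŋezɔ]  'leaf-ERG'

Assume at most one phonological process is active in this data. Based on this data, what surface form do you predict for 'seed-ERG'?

In [neʒad] and [neʒazɔ] the final segment of 'cloud' alternates: [d] ~ [z].
But 'leaf' keeps [z] in both environments ([lɛŋez], [lɛŋezɔ]), so there is no rule changing /z/ to [d] in isolation.
The alternation reflects intervocalic spirantization: voiced stops become fricatives between vowels. /d/ is underlying.
The one attested form of 'seed', [limed], shows underlying /limed/. Applying the same rule between vowels gives [limezɔ].

[limezɔ]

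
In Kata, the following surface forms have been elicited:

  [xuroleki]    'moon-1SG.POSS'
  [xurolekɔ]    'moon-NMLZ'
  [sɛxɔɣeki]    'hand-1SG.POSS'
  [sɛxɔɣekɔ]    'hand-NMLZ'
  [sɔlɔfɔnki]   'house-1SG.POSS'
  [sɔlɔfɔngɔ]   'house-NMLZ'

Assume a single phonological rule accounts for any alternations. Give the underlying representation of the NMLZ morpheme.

The NMLZ suffix surfaces as [-gɔ] and [-kɔ], depending on the final segment of the stem.
The 1SG.POSS suffix, which begins with [k], is invariant after every stem; so [k] is not altered by any rule here.
The NMLZ suffix is therefore /-gɔ/ underlyingly, with post-vocalic devoicing: voiced stops become voiceless after a vowel.

/-gɔ/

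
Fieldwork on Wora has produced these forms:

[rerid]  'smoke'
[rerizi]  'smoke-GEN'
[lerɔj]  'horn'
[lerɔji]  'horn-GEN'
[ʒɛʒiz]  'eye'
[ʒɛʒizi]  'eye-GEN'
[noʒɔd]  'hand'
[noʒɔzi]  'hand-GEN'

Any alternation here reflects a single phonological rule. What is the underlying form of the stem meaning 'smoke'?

/rerid/

The root 'smoke' surfaces as [rerid] and [rerizi], with a stem-final [d] ~ [z] alternation.
The stem 'eye' ([ʒɛʒiz], [ʒɛʒizi]) shows [z] unchanged in both environments, so [z] cannot be basic with [d] derived in isolation.
The alternation reflects intervocalic spirantization: voiced stops become fricatives between vowels. /d/ is underlying.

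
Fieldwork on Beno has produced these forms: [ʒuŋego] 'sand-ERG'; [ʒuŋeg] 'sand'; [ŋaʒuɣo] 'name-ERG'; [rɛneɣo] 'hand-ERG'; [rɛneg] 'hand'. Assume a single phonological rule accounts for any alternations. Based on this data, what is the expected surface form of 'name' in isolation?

[ŋaʒug]

'hand' shows [ɣ] ~ [g] at the end of the stem ([rɛneɣo] vs [rɛneg]).
Compare 'sand', with invariant [g] in [ʒuŋego] and [ʒuŋeg]: an analysis with underlying /g/ and a rule producing [ɣ] before the ERG suffix would wrongly predict alternation here too.
The underlying segment must be /ɣ/; voiced fricatives become stops word-finally, yielding [g] there.
From [ŋaʒuɣo] the stem 'name' is /ŋaʒuɣ/; word-finally this yields [ŋaʒug].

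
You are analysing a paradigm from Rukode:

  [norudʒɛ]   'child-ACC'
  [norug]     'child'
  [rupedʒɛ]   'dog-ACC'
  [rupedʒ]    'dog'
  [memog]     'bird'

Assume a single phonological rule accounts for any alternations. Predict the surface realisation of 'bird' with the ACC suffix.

'child' shows [dʒ] ~ [g] at the end of the stem ([norudʒɛ] vs [norug]).
But 'dog' keeps [dʒ] in both environments ([rupedʒɛ], [rupedʒ]), so there is no rule changing /dʒ/ to [g] in isolation.
Therefore /g/ is basic and [dʒ] is derived by palatalization before a front vowel (/g/ becomes palato-alveolar [dʒ] before a front vowel).
From [memog] the stem 'bird' is /memog/; before a front vowel this yields [memodʒɛ].

[memodʒɛ]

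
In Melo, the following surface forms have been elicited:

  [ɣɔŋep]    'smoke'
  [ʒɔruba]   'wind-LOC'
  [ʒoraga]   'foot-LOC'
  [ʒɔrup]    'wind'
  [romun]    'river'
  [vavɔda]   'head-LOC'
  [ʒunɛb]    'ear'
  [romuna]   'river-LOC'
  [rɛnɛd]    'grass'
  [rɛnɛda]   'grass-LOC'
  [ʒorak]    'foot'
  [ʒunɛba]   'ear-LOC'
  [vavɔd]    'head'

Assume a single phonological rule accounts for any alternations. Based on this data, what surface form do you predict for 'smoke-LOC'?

[ɣɔŋeba]

The stem for 'wind' ends in [b] in [ʒɔruba] but [p] in [ʒɔrup].
If /b/ were underlying and a rule turned it into [p] in isolation, 'ear' would also alternate; but it has [b] in both [ʒunɛba] and [ʒunɛb].
The alternation reflects intervocalic voicing: voiceless stops become voiced between vowels. /p/ is underlying.
From [ɣɔŋep] the stem 'smoke' is /ɣɔŋep/; between vowels this yields [ɣɔŋeba].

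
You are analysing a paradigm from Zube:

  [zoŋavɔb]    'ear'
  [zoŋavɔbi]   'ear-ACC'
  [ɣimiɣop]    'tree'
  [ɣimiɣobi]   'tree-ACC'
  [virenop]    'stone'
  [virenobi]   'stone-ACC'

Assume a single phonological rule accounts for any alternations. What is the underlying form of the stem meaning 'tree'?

'tree' shows [p] ~ [b] at the end of the stem ([ɣimiɣop] vs [ɣimiɣobi]).
The stem 'ear' ([zoŋavɔb], [zoŋavɔbi]) shows [b] unchanged in both environments, so [b] cannot be basic with [p] derived in isolation.
The underlying segment must be /p/; voiceless stops become voiced between vowels, yielding [b] there.

/ɣimiɣop/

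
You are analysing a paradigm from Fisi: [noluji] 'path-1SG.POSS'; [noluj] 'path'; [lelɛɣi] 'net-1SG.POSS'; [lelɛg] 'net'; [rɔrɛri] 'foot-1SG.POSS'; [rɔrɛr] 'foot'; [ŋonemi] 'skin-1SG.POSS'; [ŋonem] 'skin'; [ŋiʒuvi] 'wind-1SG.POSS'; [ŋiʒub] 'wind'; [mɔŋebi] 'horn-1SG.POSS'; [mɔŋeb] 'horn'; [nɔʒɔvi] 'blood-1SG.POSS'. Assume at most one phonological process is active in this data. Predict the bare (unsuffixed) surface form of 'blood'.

In [ŋiʒuvi] and [ŋiʒub] the final segment of 'wind' alternates: [v] ~ [b].
The stem 'horn' ([mɔŋebi], [mɔŋeb]) shows [b] unchanged in both environments, so [b] cannot be basic with [v] derived before the 1SG.POSS suffix.
The underlying segment must be /v/; voiced fricatives become stops word-finally, yielding [b] there.
From [nɔʒɔvi] the stem 'blood' is /nɔʒɔv/; word-finally this yields [nɔʒɔb].

[nɔʒɔb]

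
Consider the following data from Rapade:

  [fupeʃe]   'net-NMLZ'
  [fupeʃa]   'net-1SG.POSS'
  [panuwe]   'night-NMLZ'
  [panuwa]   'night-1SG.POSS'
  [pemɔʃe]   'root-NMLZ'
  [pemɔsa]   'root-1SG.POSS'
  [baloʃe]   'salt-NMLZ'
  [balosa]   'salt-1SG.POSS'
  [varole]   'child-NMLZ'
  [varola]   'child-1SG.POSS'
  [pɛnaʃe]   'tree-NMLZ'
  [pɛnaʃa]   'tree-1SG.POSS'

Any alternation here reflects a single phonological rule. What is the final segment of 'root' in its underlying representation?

'root' shows [ʃ] ~ [s] at the end of the stem ([pemɔʃe] vs [pemɔsa]).
But 'tree' keeps [ʃ] in both environments ([pɛnaʃe], [pɛnaʃa]), so there is no rule changing /ʃ/ to [s] before the 1SG.POSS suffix.
The underlying segment must be /s/; /s/ becomes palato-alveolar [ʃ] before a front vowel, yielding [ʃ] there.

/s/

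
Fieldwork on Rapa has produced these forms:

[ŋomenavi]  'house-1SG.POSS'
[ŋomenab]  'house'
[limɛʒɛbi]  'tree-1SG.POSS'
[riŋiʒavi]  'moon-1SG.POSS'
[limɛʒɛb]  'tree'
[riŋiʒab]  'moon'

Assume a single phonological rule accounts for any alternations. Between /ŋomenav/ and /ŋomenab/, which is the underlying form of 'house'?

/ŋomenav/

In [ŋomenavi] and [ŋomenab] the final segment of 'house' alternates: [v] ~ [b].
The stem 'tree' ([limɛʒɛbi], [limɛʒɛb]) shows [b] unchanged in both environments, so [b] cannot be basic with [v] derived before the 1SG.POSS suffix.
The alternation reflects word-final hardening: voiced fricatives become stops word-finally. /v/ is underlying.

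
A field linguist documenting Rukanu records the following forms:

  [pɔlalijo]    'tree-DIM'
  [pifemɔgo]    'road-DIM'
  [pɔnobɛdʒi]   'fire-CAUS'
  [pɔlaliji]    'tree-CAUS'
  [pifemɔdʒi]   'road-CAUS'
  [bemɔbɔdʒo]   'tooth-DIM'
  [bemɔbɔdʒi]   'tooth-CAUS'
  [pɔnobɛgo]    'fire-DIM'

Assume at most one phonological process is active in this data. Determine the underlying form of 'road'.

'road' shows [dʒ] ~ [g] at the end of the stem ([pifemɔdʒi] vs [pifemɔgo]).
If /dʒ/ were underlying and a rule turned it into [g] before the DIM suffix, 'tooth' would also alternate; but it has [dʒ] in both [bemɔbɔdʒi] and [bemɔbɔdʒo].
The underlying segment must be /g/; /g/ becomes palato-alveolar [dʒ] before a front vowel, yielding [dʒ] there.

/pifemɔg/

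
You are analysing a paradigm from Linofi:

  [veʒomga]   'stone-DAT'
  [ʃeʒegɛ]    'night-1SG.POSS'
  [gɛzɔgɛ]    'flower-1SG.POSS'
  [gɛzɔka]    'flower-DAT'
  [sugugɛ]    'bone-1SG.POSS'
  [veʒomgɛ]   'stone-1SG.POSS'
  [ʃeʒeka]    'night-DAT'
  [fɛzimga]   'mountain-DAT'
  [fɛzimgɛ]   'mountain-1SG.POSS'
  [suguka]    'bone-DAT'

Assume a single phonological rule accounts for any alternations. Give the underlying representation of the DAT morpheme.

The DAT suffix surfaces as [-ga] and [-ka], depending on the final segment of the stem.
The 1SG.POSS suffix, which begins with [g], is invariant after every stem; so [g] is not altered by any rule here.
So the underlying form is /-ka/, and voiceless stops become voiced after a nasal.

/-ka/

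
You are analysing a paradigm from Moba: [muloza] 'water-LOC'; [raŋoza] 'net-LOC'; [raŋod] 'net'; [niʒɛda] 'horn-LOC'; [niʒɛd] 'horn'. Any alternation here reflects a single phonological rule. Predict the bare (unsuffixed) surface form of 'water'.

In [raŋoza] and [raŋod] the final segment of 'net' alternates: [z] ~ [d].
The stem 'horn' ([niʒɛda], [niʒɛd]) shows [d] unchanged in both environments, so [d] cannot be basic with [z] derived before the LOC suffix.
The underlying segment must be /z/; voiced fricatives become stops word-finally, yielding [d] there.
The one attested form of 'water', [muloza], shows underlying /muloz/. Applying the same rule word-finally gives [mulod].

[mulod]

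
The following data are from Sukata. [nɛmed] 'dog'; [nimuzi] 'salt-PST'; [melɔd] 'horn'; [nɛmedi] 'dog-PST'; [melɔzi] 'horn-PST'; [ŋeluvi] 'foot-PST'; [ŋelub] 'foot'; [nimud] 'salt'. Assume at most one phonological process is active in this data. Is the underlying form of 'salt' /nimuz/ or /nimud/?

/nimuz/

In [nimuzi] and [nimud] the final segment of 'salt' alternates: [z] ~ [d].
Compare 'dog', with invariant [d] in [nɛmedi] and [nɛmed]: an analysis with underlying /d/ and a rule producing [z] before the PST suffix would wrongly predict alternation here too.
Therefore /z/ is basic and [d] is derived by word-final hardening (voiced fricatives become stops word-finally).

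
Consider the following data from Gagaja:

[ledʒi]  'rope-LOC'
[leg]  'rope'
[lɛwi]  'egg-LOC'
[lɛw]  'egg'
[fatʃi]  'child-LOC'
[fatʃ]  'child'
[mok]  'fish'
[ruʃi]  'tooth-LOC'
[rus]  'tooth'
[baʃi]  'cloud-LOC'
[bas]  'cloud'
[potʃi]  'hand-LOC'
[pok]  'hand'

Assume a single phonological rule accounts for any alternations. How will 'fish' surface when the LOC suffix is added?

'hand' shows [tʃ] ~ [k] at the end of the stem ([potʃi] vs [pok]).
If /tʃ/ were underlying and a rule turned it into [k] in isolation, 'child' would also alternate; but it has [tʃ] in both [fatʃi] and [fatʃ].
Therefore /k/ is basic and [tʃ] is derived by palatalization before a front vowel (/k/, /g/ and /s/ become palato-alveolar [tʃ], [dʒ] and [ʃ] before a front vowel).
The one attested form of 'fish', [mok], shows underlying /mok/. Applying the same rule before a front vowel gives [motʃi].

[motʃi]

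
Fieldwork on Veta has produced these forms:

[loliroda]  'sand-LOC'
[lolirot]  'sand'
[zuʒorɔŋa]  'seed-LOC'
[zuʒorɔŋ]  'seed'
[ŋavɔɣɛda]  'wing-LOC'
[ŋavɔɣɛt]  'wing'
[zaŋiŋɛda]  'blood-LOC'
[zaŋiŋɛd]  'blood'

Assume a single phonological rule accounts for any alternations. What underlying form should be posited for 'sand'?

The stem for 'sand' ends in [d] in [loliroda] but [t] in [lolirot].
If /d/ were underlying and a rule turned it into [t] in isolation, 'blood' would also alternate; but it has [d] in both [zaŋiŋɛda] and [zaŋiŋɛd].
Therefore /t/ is basic and [d] is derived by intervocalic voicing (voiceless stops become voiced between vowels).

/lolirot/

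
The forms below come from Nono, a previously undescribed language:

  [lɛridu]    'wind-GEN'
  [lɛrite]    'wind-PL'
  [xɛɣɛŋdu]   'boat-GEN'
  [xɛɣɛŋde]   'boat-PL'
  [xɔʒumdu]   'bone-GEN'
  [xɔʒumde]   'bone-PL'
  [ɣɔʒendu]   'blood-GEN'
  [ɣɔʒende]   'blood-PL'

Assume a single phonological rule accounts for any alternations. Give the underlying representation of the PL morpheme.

/-te/

The PL morpheme has two allomorphs, [-de] and [-te].
The GEN suffix, which begins with [d], is invariant after every stem; so [d] is not altered by any rule here.
So the underlying form is /-te/, and voiceless stops become voiced after a nasal.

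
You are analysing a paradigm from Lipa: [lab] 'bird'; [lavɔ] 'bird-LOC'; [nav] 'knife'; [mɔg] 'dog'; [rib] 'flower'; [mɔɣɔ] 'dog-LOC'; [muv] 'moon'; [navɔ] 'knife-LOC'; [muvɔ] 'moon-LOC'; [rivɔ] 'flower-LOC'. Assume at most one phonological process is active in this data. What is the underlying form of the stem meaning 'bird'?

/lab/

The stem for 'bird' ends in [b] in [lab] but [v] in [lavɔ].
If /v/ were underlying and a rule turned it into [b] in isolation, 'knife' would also alternate; but it has [v] in both [nav] and [navɔ].
The alternation reflects intervocalic spirantization: voiced stops become fricatives between vowels. /b/ is underlying.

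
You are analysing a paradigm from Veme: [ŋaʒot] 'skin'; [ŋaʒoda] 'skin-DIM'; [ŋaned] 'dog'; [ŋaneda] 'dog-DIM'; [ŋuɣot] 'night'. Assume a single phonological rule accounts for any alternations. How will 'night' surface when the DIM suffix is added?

'skin' shows [t] ~ [d] at the end of the stem ([ŋaʒot] vs [ŋaʒoda]).
If /d/ were underlying and a rule turned it into [t] in isolation, 'dog' would also alternate; but it has [d] in both [ŋaned] and [ŋaneda].
The underlying segment must be /t/; voiceless stops become voiced between vowels, yielding [d] there.
The one attested form of 'night', [ŋuɣot], shows underlying /ŋuɣot/. Applying the same rule between vowels gives [ŋuɣoda].

[ŋuɣoda]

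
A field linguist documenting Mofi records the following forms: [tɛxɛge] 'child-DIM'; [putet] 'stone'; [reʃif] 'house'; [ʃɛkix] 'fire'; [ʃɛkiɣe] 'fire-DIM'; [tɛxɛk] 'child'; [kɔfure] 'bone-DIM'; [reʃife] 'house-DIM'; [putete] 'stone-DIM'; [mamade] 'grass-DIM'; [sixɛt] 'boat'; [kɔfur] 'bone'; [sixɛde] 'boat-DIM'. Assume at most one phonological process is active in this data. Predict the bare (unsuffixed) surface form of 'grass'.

[mamat]

In [sixɛde] and [sixɛt] the final segment of 'boat' alternates: [d] ~ [t].
If /t/ were underlying and a rule turned it into [d] before the DIM suffix, 'stone' would also alternate; but it has [t] in both [putete] and [putet].
The alternation reflects word-final obstruent devoicing: voiced obstruents become voiceless word-finally. /d/ is underlying.
The one attested form of 'grass', [mamade], shows underlying /mamad/. Applying the same rule word-finally gives [mamat].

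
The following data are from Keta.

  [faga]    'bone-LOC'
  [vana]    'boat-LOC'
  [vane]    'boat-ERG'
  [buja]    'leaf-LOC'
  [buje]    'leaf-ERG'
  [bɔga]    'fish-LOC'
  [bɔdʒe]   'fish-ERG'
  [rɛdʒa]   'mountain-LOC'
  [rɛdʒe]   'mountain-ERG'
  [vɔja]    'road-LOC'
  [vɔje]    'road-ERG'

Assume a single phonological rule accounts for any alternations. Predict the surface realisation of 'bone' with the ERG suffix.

The root 'fish' surfaces as [bɔga] and [bɔdʒe], with a stem-final [g] ~ [dʒ] alternation.
Compare 'mountain', with invariant [dʒ] in [rɛdʒa] and [rɛdʒe]: an analysis with underlying /dʒ/ and a rule producing [g] before the LOC suffix would wrongly predict alternation here too.
So /g/ is underlying, and a rule of palatalization before a front vowel — /g/ becomes palato-alveolar [dʒ] before a front vowel — gives [dʒ].
From [faga] the stem 'bone' is /fag/; before a front vowel this yields [fadʒe].

[fadʒe]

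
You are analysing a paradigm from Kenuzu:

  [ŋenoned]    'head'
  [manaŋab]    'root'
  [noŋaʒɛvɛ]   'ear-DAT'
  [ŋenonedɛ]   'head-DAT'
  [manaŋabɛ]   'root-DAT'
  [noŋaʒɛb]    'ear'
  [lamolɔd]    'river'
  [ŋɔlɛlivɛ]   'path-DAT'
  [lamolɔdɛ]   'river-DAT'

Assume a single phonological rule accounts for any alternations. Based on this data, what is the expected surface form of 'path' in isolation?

In [noŋaʒɛvɛ] and [noŋaʒɛb] the final segment of 'ear' alternates: [v] ~ [b].
But 'root' keeps [b] in both environments ([manaŋabɛ], [manaŋab]), so there is no rule changing /b/ to [v] before the DAT suffix.
So /v/ is underlying, and a rule of word-final hardening — voiced fricatives become stops word-finally — gives [b].
The one attested form of 'path', [ŋɔlɛlivɛ], shows underlying /ŋɔlɛliv/. Applying the same rule word-finally gives [ŋɔlɛlib].

[ŋɔlɛlib]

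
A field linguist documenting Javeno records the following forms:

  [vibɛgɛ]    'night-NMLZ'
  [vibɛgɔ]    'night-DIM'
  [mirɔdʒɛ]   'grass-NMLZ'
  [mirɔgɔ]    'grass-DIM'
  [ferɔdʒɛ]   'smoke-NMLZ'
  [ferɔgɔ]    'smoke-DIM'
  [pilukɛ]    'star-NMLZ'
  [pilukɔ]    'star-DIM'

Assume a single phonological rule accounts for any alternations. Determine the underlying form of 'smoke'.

/ferɔdʒ/

The root 'smoke' surfaces as [ferɔdʒɛ] and [ferɔgɔ], with a stem-final [dʒ] ~ [g] alternation.
If /g/ were underlying and a rule turned it into [dʒ] before the NMLZ suffix, 'night' would also alternate; but it has [g] in both [vibɛgɛ] and [vibɛgɔ].
The underlying segment must be /dʒ/; palato-alveolar /dʒ/ becomes [g] when no front vowel follows, yielding [g] there.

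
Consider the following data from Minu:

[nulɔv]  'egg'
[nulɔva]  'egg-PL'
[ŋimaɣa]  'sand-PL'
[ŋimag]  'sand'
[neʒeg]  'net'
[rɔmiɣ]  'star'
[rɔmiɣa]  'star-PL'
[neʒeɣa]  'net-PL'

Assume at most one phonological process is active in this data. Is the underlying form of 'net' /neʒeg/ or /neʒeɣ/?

The root 'net' surfaces as [neʒeɣa] and [neʒeg], with a stem-final [ɣ] ~ [g] alternation.
But 'star' keeps [ɣ] in both environments ([rɔmiɣa], [rɔmiɣ]), so there is no rule changing /ɣ/ to [g] in isolation.
The underlying segment must be /g/; voiced stops become fricatives between vowels, yielding [ɣ] there.

/neʒeg/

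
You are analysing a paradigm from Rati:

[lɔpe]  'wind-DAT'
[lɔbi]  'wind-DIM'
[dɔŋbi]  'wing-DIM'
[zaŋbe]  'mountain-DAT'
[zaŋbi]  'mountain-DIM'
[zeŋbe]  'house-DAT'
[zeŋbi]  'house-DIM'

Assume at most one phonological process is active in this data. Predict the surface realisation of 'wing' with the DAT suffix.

The DAT suffix surfaces as [-be] and [-pe], depending on the final segment of the stem.
By contrast the DIM suffix keeps its initial [b] throughout — that segment must be underlying.
So the underlying form is /-pe/, and voiceless stops become voiced after a nasal.
After 'wing', which ends in a nasal, the suffix surfaces as [-be], giving [dɔŋbe].

[dɔŋbe]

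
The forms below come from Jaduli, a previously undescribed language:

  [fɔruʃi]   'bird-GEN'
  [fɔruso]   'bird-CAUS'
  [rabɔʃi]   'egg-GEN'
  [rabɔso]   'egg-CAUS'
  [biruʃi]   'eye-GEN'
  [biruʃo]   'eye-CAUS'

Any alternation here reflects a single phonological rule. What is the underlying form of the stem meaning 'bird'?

/fɔrus/

'bird' shows [ʃ] ~ [s] at the end of the stem ([fɔruʃi] vs [fɔruso]).
If /ʃ/ were underlying and a rule turned it into [s] before the CAUS suffix, 'eye' would also alternate; but it has [ʃ] in both [biruʃi] and [biruʃo].
So /s/ is underlying, and a rule of palatalization before a front vowel — /s/ becomes palato-alveolar [ʃ] before a front vowel — gives [ʃ].
Hence 'bird' is /fɔrus/ underlyingly.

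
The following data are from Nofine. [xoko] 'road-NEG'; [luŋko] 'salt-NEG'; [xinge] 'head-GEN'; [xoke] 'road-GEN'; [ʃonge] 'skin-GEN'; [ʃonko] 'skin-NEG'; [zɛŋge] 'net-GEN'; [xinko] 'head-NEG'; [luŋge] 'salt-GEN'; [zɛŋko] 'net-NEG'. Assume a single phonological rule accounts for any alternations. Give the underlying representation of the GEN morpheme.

/-ge/

The GEN suffix surfaces as [-ge] and [-ke], depending on the final segment of the stem.
The NEG suffix, which begins with [k], is invariant after every stem; so [k] is not altered by any rule here.
So the underlying form is /-ge/, and voiced stops become voiceless after a vowel.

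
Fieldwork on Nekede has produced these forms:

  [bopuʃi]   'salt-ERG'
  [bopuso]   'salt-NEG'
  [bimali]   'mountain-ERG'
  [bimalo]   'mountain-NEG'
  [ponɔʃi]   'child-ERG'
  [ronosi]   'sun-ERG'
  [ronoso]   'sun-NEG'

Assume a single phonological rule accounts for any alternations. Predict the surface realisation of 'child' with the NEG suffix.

[ponɔso]

The stem for 'salt' ends in [ʃ] in [bopuʃi] but [s] in [bopuso].
But 'sun' keeps [s] in both environments ([ronosi], [ronoso]), so there is no rule changing /s/ to [ʃ] before the ERG suffix.
So /ʃ/ is underlying, and a rule of depalatalization — palato-alveolar /ʃ/ becomes [s] when no front vowel follows — gives [s].
From [ponɔʃi] the stem 'child' is /ponɔʃ/; when no front vowel follows this yields [ponɔso].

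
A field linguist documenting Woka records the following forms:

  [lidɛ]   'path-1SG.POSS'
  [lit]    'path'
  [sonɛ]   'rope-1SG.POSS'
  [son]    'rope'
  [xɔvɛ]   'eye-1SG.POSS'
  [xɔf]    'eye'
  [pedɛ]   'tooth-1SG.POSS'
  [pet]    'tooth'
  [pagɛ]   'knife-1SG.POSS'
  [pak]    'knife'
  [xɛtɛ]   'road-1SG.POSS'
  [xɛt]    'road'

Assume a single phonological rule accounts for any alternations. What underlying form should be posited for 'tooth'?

'tooth' shows [d] ~ [t] at the end of the stem ([pedɛ] vs [pet]).
If /t/ were underlying and a rule turned it into [d] before the 1SG.POSS suffix, 'road' would also alternate; but it has [t] in both [xɛtɛ] and [xɛt].
The underlying segment must be /d/; voiced obstruents become voiceless word-finally, yielding [t] there.

/ped/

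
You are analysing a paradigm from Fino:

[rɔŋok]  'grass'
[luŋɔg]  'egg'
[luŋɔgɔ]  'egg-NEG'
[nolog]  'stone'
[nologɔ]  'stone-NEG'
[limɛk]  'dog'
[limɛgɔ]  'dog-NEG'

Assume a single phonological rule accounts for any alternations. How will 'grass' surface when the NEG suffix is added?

The stem for 'dog' ends in [k] in [limɛk] but [g] in [limɛgɔ].
Compare 'stone', with invariant [g] in [nolog] and [nologɔ]: an analysis with underlying /g/ and a rule producing [k] in isolation would wrongly predict alternation here too.
The underlying segment must be /k/; voiceless stops become voiced between vowels, yielding [g] there.
The one attested form of 'grass', [rɔŋok], shows underlying /rɔŋok/. Applying the same rule between vowels gives [rɔŋogɔ].

[rɔŋogɔ]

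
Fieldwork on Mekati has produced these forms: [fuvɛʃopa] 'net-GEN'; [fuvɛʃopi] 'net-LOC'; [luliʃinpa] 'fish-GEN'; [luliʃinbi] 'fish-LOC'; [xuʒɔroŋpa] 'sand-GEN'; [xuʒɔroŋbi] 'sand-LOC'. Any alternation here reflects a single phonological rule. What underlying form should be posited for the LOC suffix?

/-bi/

The LOC morpheme has two allomorphs, [-bi] and [-pi].
The GEN suffix, which begins with [p], is invariant after every stem; so [p] is not altered by any rule here.
The LOC suffix is therefore /-bi/ underlyingly, with post-vocalic devoicing: voiced stops become voiceless after a vowel.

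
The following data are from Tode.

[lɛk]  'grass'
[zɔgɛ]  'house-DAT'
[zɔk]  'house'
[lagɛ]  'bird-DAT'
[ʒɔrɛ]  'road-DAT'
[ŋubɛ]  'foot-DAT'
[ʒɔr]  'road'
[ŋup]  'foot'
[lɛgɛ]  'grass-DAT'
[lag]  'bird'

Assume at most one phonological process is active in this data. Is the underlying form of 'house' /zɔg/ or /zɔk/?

/zɔk/

In [zɔk] and [zɔgɛ] the final segment of 'house' alternates: [k] ~ [g].
But 'bird' keeps [g] in both environments ([lag], [lagɛ]), so there is no rule changing /g/ to [k] in isolation.
So /k/ is underlying, and a rule of intervocalic voicing — voiceless stops become voiced between vowels — gives [g].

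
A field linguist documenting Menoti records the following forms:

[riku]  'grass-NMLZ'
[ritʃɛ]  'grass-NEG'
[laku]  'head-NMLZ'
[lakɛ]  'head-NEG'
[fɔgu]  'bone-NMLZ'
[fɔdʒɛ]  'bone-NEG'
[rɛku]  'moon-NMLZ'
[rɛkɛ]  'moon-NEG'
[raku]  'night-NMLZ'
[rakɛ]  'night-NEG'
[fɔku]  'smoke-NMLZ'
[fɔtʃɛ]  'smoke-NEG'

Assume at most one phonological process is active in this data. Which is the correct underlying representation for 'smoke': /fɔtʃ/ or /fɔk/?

The root 'smoke' surfaces as [fɔku] and [fɔtʃɛ], with a stem-final [k] ~ [tʃ] alternation.
If /k/ were underlying and a rule turned it into [tʃ] before the NEG suffix, 'moon' would also alternate; but it has [k] in both [rɛku] and [rɛkɛ].
Therefore /tʃ/ is basic and [k] is derived by depalatalization (palato-alveolar /tʃ/ and /dʒ/ become [k] and [g] when no front vowel follows).

/fɔtʃ/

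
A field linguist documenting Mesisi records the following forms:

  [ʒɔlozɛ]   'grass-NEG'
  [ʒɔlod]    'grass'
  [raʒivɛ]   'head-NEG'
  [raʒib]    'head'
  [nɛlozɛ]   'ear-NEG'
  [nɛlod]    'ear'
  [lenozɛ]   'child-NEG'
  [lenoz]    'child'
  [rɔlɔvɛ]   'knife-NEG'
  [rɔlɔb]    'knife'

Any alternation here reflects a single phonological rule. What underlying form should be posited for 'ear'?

/nɛlod/

'ear' shows [z] ~ [d] at the end of the stem ([nɛlozɛ] vs [nɛlod]).
Compare 'child', with invariant [z] in [lenozɛ] and [lenoz]: an analysis with underlying /z/ and a rule producing [d] in isolation would wrongly predict alternation here too.
So /d/ is underlying, and a rule of intervocalic spirantization — voiced stops become fricatives between vowels — gives [z].
So 'ear' = /nɛlod/.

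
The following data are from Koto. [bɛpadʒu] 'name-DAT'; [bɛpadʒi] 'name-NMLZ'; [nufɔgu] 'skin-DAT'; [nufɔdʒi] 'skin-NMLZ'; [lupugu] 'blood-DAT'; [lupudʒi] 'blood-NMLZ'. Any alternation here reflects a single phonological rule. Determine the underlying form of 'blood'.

'blood' shows [g] ~ [dʒ] at the end of the stem ([lupugu] vs [lupudʒi]).
The stem 'name' ([bɛpadʒu], [bɛpadʒi]) shows [dʒ] unchanged in both environments, so [dʒ] cannot be basic with [g] derived before the DAT suffix.
The alternation reflects palatalization before a front vowel: /g/ becomes palato-alveolar [dʒ] before a front vowel. /g/ is underlying.
So 'blood' = /lupug/.

/lupug/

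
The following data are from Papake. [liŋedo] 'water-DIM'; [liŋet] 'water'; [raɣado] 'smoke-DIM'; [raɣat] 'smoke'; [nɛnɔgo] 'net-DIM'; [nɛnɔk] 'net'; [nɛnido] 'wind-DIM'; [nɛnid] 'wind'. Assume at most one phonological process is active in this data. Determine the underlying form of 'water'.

The root 'water' surfaces as [liŋedo] and [liŋet], with a stem-final [d] ~ [t] alternation.
The stem 'wind' ([nɛnido], [nɛnid]) shows [d] unchanged in both environments, so [d] cannot be basic with [t] derived in isolation.
Therefore /t/ is basic and [d] is derived by intervocalic voicing (voiceless stops become voiced between vowels).

/liŋet/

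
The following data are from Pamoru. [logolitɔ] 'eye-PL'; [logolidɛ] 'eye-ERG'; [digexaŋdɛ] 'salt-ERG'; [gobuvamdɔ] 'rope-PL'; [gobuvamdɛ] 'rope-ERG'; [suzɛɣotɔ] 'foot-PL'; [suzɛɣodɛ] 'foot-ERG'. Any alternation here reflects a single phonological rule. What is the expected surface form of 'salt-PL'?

The PL morpheme has two allomorphs, [-dɔ] and [-tɔ].
The ERG suffix, which begins with [d], is invariant after every stem; so [d] is not altered by any rule here.
So the underlying form is /-tɔ/, and voiceless stops become voiced after a nasal.
After 'salt', which ends in a nasal, the suffix surfaces as [-dɔ], giving [digexaŋdɔ].

[digexaŋdɔ]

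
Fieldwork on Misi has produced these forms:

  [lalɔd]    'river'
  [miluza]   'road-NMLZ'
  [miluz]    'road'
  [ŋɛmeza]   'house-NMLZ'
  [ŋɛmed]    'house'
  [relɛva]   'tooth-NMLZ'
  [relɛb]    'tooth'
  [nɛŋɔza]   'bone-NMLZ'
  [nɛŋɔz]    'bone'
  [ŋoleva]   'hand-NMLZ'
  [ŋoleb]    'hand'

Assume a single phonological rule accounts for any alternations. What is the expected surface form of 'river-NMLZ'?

[lalɔza]

The stem for 'house' ends in [z] in [ŋɛmeza] but [d] in [ŋɛmed].
If /z/ were underlying and a rule turned it into [d] in isolation, 'bone' would also alternate; but it has [z] in both [nɛŋɔza] and [nɛŋɔz].
Therefore /d/ is basic and [z] is derived by intervocalic spirantization (voiced stops become fricatives between vowels).
The one attested form of 'river', [lalɔd], shows underlying /lalɔd/. Applying the same rule between vowels gives [lalɔza].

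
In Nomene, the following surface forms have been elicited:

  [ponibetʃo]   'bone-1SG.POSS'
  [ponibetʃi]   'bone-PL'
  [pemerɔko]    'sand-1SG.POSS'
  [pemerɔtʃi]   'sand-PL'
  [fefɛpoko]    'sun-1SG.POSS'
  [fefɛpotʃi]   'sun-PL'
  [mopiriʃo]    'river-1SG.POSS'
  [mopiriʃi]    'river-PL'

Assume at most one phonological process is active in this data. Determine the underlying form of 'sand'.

/pemerɔk/

In [pemerɔko] and [pemerɔtʃi] the final segment of 'sand' alternates: [k] ~ [tʃ].
If /tʃ/ were underlying and a rule turned it into [k] before the 1SG.POSS suffix, 'bone' would also alternate; but it has [tʃ] in both [ponibetʃo] and [ponibetʃi].
The underlying segment must be /k/; /k/ becomes palato-alveolar [tʃ] before a front vowel, yielding [tʃ] there.
Hence 'sand' is /pemerɔk/ underlyingly.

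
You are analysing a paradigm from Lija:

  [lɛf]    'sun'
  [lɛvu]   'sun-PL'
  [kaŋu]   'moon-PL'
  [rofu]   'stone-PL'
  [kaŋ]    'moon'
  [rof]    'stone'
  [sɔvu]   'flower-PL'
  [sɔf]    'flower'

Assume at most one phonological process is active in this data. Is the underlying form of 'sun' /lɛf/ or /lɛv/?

/lɛv/

'sun' shows [v] ~ [f] at the end of the stem ([lɛvu] vs [lɛf]).
But 'stone' keeps [f] in both environments ([rofu], [rof]), so there is no rule changing /f/ to [v] before the PL suffix.
So /v/ is underlying, and a rule of word-final obstruent devoicing — voiced obstruents become voiceless word-finally — gives [f].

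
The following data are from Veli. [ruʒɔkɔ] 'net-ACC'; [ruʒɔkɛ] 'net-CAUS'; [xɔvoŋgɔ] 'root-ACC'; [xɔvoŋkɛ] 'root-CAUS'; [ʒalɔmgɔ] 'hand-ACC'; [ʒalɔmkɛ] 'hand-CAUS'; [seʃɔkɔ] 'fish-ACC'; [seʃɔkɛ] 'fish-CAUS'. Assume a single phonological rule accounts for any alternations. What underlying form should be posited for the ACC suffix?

/-gɔ/

The ACC suffix surfaces as [-gɔ] and [-kɔ], depending on the final segment of the stem.
By contrast the CAUS suffix keeps its initial [k] throughout — that segment must be underlying.
The ACC suffix is therefore /-gɔ/ underlyingly, with post-vocalic devoicing: voiced stops become voiceless after a vowel.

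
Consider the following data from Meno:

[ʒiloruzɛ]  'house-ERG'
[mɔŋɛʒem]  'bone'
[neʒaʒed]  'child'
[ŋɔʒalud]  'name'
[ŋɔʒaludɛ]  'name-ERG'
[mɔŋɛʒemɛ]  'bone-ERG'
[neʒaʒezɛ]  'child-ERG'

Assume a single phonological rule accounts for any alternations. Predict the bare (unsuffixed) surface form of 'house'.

In [neʒaʒezɛ] and [neʒaʒed] the final segment of 'child' alternates: [z] ~ [d].
If /d/ were underlying and a rule turned it into [z] before the ERG suffix, 'name' would also alternate; but it has [d] in both [ŋɔʒaludɛ] and [ŋɔʒalud].
Therefore /z/ is basic and [d] is derived by word-final hardening (voiced fricatives become stops word-finally).
The one attested form of 'house', [ʒiloruzɛ], shows underlying /ʒiloruz/. Applying the same rule word-finally gives [ʒilorud].

[ʒilorud]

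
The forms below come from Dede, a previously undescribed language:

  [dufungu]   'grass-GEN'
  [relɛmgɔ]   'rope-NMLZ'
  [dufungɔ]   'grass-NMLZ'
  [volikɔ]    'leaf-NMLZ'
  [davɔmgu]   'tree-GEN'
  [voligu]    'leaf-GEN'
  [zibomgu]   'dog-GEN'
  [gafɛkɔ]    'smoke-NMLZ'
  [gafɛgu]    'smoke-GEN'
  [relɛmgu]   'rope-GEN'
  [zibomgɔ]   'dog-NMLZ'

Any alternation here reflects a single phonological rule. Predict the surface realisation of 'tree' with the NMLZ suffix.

[davɔmgɔ]

The NMLZ morpheme has two allomorphs, [-gɔ] and [-kɔ].
By contrast the GEN suffix keeps its initial [g] throughout — that segment must be underlying.
The NMLZ suffix is therefore /-kɔ/ underlyingly, with post-nasal voicing: voiceless stops become voiced after a nasal.
After 'tree', which ends in a nasal, the suffix surfaces as [-gɔ], giving [davɔmgɔ].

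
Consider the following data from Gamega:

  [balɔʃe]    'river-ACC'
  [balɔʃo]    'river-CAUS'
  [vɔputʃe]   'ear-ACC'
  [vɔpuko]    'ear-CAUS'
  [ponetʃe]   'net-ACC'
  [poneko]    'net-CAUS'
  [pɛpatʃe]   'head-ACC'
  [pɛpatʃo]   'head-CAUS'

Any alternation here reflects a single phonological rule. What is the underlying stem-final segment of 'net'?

The root 'net' surfaces as [ponetʃe] and [poneko], with a stem-final [tʃ] ~ [k] alternation.
If /tʃ/ were underlying and a rule turned it into [k] before the CAUS suffix, 'head' would also alternate; but it has [tʃ] in both [pɛpatʃe] and [pɛpatʃo].
So /k/ is underlying, and a rule of palatalization before a front vowel — /k/ becomes palato-alveolar [tʃ] before a front vowel — gives [tʃ].

/k/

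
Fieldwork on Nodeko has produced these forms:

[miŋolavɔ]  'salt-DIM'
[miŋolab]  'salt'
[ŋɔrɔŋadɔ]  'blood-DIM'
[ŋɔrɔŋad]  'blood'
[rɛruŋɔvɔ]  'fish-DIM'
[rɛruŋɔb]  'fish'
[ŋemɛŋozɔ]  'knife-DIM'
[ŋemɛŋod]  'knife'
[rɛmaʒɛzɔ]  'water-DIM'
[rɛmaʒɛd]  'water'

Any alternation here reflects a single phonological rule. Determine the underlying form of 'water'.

/rɛmaʒɛz/

The stem for 'water' ends in [z] in [rɛmaʒɛzɔ] but [d] in [rɛmaʒɛd].
The stem 'blood' ([ŋɔrɔŋadɔ], [ŋɔrɔŋad]) shows [d] unchanged in both environments, so [d] cannot be basic with [z] derived before the DIM suffix.
So /z/ is underlying, and a rule of word-final hardening — voiced fricatives become stops word-finally — gives [d].
Hence 'water' is /rɛmaʒɛz/ underlyingly.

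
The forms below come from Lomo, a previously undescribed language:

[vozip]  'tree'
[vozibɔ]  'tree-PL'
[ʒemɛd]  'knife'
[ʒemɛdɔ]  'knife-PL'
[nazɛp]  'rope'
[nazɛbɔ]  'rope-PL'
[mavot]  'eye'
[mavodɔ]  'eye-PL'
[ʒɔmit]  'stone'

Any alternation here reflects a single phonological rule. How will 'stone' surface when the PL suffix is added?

[ʒɔmidɔ]

In [mavot] and [mavodɔ] the final segment of 'eye' alternates: [t] ~ [d].
The stem 'knife' ([ʒemɛd], [ʒemɛdɔ]) shows [d] unchanged in both environments, so [d] cannot be basic with [t] derived in isolation.
The underlying segment must be /t/; voiceless stops become voiced between vowels, yielding [d] there.
From [ʒɔmit] the stem 'stone' is /ʒɔmit/; between vowels this yields [ʒɔmidɔ].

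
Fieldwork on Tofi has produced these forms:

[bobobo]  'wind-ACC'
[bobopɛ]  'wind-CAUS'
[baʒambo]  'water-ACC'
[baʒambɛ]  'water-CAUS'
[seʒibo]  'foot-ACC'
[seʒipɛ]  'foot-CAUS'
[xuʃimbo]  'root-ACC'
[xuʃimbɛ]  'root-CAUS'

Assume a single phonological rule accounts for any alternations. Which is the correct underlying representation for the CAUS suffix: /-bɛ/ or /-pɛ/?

/-pɛ/

The CAUS morpheme has two allomorphs, [-bɛ] and [-pɛ].
By contrast the ACC suffix keeps its initial [b] throughout — that segment must be underlying.
The CAUS suffix is therefore /-pɛ/ underlyingly, with post-nasal voicing: voiceless stops become voiced after a nasal.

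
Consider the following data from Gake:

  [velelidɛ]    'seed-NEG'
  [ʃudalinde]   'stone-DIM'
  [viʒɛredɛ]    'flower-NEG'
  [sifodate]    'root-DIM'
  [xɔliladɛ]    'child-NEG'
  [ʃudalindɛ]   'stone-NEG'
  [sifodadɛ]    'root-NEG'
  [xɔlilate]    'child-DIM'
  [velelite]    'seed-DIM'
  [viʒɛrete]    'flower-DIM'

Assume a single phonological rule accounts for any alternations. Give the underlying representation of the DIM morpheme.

The DIM suffix surfaces as [-de] and [-te], depending on the final segment of the stem.
The NEG suffix, which begins with [d], is invariant after every stem; so [d] is not altered by any rule here.
So the underlying form is /-te/, and voiceless stops become voiced after a nasal.

/-te/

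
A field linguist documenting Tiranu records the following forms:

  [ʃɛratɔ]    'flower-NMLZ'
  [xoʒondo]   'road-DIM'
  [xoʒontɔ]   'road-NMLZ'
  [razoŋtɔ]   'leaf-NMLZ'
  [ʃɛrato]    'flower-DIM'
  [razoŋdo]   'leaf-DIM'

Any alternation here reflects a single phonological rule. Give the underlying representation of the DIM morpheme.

The DIM suffix surfaces as [-do] and [-to], depending on the final segment of the stem.
The NMLZ suffix, which begins with [t], is invariant after every stem; so [t] is not altered by any rule here.
So the underlying form is /-do/, and voiced stops become voiceless after a vowel.

/-do/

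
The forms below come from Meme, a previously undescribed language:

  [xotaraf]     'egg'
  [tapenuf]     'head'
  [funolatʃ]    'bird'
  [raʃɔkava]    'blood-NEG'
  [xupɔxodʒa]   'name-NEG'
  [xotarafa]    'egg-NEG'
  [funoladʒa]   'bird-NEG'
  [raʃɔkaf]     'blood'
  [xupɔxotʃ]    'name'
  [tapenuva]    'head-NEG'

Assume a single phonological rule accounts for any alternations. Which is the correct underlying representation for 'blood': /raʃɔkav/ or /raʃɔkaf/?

In [raʃɔkaf] and [raʃɔkava] the final segment of 'blood' alternates: [f] ~ [v].
The stem 'egg' ([xotaraf], [xotarafa]) shows [f] unchanged in both environments, so [f] cannot be basic with [v] derived before the NEG suffix.
The alternation reflects word-final obstruent devoicing: voiced obstruents become voiceless word-finally. /v/ is underlying.

/raʃɔkav/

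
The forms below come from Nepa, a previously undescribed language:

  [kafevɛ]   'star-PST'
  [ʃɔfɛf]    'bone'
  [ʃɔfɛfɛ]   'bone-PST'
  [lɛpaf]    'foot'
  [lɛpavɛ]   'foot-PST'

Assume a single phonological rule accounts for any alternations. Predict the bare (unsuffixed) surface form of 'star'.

The root 'foot' surfaces as [lɛpaf] and [lɛpavɛ], with a stem-final [f] ~ [v] alternation.
If /f/ were underlying and a rule turned it into [v] before the PST suffix, 'bone' would also alternate; but it has [f] in both [ʃɔfɛf] and [ʃɔfɛfɛ].
The underlying segment must be /v/; voiced obstruents become voiceless word-finally, yielding [f] there.
The one attested form of 'star', [kafevɛ], shows underlying /kafev/. Applying the same rule word-finally gives [kafef].

[kafef]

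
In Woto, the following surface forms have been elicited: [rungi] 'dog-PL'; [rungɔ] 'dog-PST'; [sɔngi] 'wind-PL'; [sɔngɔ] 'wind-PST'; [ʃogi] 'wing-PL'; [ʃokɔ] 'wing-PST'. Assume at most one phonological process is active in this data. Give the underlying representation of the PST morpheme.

The PST morpheme has two allomorphs, [-gɔ] and [-kɔ].
The PL suffix, which begins with [g], is invariant after every stem; so [g] is not altered by any rule here.
The PST suffix is therefore /-kɔ/ underlyingly, with post-nasal voicing: voiceless stops become voiced after a nasal.

/-kɔ/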